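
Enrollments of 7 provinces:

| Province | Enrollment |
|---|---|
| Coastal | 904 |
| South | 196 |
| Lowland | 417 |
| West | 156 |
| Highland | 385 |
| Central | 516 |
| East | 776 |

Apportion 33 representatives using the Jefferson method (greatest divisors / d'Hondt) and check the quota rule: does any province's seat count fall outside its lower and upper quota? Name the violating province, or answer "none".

none

Standard quotas: Coastal 8.905, South 1.931, Lowland 4.108, West 1.537, Highland 3.793, Central 5.083, East 7.644.
Jefferson allocation: Coastal 9, South 2, Lowland 4, West 1, Highland 4, Central 5, East 8.
Every allocation lies between the lower and upper quota.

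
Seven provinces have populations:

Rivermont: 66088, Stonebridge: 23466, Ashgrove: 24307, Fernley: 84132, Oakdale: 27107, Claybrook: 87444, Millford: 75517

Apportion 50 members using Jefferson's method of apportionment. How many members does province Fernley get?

Standard divisor 388061/50 ≈ 7761.22; standard quotas: Rivermont 8.515, Stonebridge 3.023, Ashgrove 3.132, Fernley 10.840, Oakdale 3.493, Claybrook 11.267, Millford 9.730.
Rounding down gives 8, 3, 3, 10, 3, 11, 9 = 47 seats, so the divisor must be adjusted.
With modified divisor 7300: modified quotas Rivermont 9.053, Stonebridge 3.215, Ashgrove 3.330, Fernley 11.525, Oakdale 3.713, Claybrook 11.979, Millford 10.345.
Rounding down: Rivermont 9, Stonebridge 3, Ashgrove 3, Fernley 11, Oakdale 3, Claybrook 11, Millford 10 (total 50).
Fernley receives 11.

11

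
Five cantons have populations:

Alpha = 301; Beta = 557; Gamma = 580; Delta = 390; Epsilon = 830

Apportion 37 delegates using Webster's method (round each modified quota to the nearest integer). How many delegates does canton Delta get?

Standard divisor 2658/37 ≈ 71.838; standard quotas: Alpha 4.190, Beta 7.754, Gamma 8.074, Delta 5.429, Epsilon 11.554.
Rounding to the nearest integer gives Alpha 4, Beta 8, Gamma 8, Delta 5, Epsilon 12 — total 37, matching the house size, so no adjustment is needed.
Delta receives 5.

5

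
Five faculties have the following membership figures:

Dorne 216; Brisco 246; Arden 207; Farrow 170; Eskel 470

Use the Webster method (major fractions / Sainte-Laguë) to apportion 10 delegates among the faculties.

Dorne=2, Brisco=2, Arden=2, Farrow=1, Eskel=3

Standard divisor 1309/10 ≈ 130.9; standard quotas: Dorne 1.650, Brisco 1.879, Arden 1.581, Farrow 1.299, Eskel 3.591.
Rounding to the nearest integer gives 2, 2, 2, 1, 4 = 11 seats, so the divisor must be adjusted.
With modified divisor 136: modified quotas Dorne 1.588, Brisco 1.809, Arden 1.522, Farrow 1.250, Eskel 3.456.
Rounding to the nearest integer: Dorne 2, Brisco 2, Arden 2, Farrow 1, Eskel 3 (total 10).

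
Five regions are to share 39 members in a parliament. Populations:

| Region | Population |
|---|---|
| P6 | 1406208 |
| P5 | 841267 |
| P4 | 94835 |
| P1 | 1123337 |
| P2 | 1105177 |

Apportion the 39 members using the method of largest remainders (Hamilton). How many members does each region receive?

P6 12; P5 7; P4 1; P1 10; P2 9

The standard divisor is 4570824/39 ≈ 117200.615.
Standard quotas: P6 11.9983, P5 7.1780, P4 0.8092, P1 9.5847, P2 9.4298.
Lower quotas: P6 11, P5 7, P4 0, P1 9, P2 9 (sum 36, leaving 3 seats).
Remainders in descending order: P6 0.9983, P4 0.8092, P1 0.5847, P2 0.4298, P5 0.1780.
The surplus seats go to P6, P4, P1.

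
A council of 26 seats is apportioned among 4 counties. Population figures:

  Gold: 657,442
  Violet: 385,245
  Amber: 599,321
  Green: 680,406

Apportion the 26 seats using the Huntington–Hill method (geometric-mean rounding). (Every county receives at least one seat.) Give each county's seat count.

Gold 7, Violet 4, Amber 7, Green 8

With divisor 89389: modified quotas Gold 7.355, Violet 4.310, Amber 6.705, Green 7.612.
Geometric-mean thresholds: Gold √(7·8)=7.483, Violet √(4·5)=4.472, Amber √(6·7)=6.481, Green √(7·8)=7.483.
Each quota rounded against its threshold gives Gold 7, Violet 4, Amber 7, Green 8 (total 26).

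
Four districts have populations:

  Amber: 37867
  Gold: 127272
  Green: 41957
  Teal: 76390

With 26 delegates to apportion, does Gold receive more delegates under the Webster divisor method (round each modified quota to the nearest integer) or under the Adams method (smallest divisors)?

Webster: Amber 3, Gold 12, Green 4, Teal 7.
Adams: Amber 4, Gold 11, Green 4, Teal 7.
Gold gets 12 under Webster and 11 under Adams.

Webster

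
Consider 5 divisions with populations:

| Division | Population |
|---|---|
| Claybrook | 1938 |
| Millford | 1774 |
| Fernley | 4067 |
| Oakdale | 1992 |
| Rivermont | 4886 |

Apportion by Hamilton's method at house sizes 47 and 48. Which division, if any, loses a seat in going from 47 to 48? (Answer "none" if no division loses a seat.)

none

At 47 seats: Claybrook 6, Millford 6, Fernley 13, Oakdale 6, Rivermont 16.
At 48 seats: Claybrook 6, Millford 6, Fernley 13, Oakdale 7, Rivermont 16.
No division's allocation decreased.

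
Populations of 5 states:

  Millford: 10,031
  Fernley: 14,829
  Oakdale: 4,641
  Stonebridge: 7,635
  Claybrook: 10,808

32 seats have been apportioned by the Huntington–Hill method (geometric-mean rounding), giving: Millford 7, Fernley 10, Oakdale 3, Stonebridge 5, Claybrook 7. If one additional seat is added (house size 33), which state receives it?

Claybrook

Priority for the next seat is population ÷ (√(s·(s+1))).
Priorities: Millford 1340.449, Fernley 1413.890, Oakdale 1339.741, Stonebridge 1393.954, Claybrook 1444.280.
Highest priority: Claybrook.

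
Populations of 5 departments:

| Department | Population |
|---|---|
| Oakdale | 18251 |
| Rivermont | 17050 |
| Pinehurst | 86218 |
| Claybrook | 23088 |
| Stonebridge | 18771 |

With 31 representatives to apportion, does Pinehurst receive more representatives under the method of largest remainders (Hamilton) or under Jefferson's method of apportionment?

Hamilton: Oakdale 4, Rivermont 3, Pinehurst 16, Claybrook 4, Stonebridge 4.
Jefferson: Oakdale 3, Rivermont 3, Pinehurst 18, Claybrook 4, Stonebridge 3.
Pinehurst gets 16 under Hamilton and 18 under Jefferson.

Jefferson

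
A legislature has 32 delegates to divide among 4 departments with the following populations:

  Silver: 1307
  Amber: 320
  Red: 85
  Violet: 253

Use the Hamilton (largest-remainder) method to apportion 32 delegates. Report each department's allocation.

The standard divisor is 1965/32 ≈ 61.406.
Standard quotas: Silver 21.284, Amber 5.211, Red 1.384, Violet 4.120.
Lower quotas: Silver 21, Amber 5, Red 1, Violet 4 (sum 31, leaving 1 seat).
Remainders in descending order: Red 0.384, Silver 0.284, Amber 0.211, Violet 0.120.
The surplus seat goes to Red.

Silver 21, Amber 5, Red 2, Violet 4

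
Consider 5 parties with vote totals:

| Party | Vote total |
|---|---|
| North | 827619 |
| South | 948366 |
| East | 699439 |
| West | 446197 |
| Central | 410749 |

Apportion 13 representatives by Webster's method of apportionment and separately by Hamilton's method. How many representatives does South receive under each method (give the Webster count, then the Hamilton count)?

3 and 4

Webster: North 3, South 3, East 3, West 2, Central 2.
Hamilton: North 3, South 4, East 3, West 2, Central 1.
South gets 3 under Webster and 4 under Hamilton.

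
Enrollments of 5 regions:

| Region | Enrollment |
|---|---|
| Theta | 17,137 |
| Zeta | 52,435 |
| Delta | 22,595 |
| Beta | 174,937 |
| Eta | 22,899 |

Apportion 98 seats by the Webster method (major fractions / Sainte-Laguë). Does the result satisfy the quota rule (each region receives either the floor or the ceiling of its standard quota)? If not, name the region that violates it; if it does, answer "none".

Beta

Standard quotas: Theta 5.791, Zeta 17.719, Delta 7.635, Beta 59.116, Eta 7.738.
Webster allocation: Theta 6, Zeta 18, Delta 8, Beta 58, Eta 8.
Beta has quota 59.116 (lower 59, upper 60) but receives 58 — outside the quota interval.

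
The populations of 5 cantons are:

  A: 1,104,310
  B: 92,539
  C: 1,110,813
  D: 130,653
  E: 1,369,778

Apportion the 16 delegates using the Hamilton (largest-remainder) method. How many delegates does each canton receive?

The standard divisor is 3808093/16 ≈ 238005.812.
Standard quotas: A 4.6398, B 0.3888, C 4.6672, D 0.5489, E 5.7552.
Lower quotas: A 4, B 0, C 4, D 0, E 5 (sum 13, leaving 3 seats).
Remainders in descending order: E 0.7552, C 0.6672, A 0.6398, D 0.5489, B 0.3888.
Largest remainders: E, C, A receive the extra seats.

A 5, B 0, C 5, D 0, E 6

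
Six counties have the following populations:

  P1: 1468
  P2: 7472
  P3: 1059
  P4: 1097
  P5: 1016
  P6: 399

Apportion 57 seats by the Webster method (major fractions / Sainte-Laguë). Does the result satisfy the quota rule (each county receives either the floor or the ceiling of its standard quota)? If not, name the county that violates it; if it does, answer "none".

P2

Standard quotas: P1 6.688, P2 34.042, P3 4.825, P4 4.998, P5 4.629, P6 1.818.
Webster allocation: P1 7, P2 33, P3 5, P4 5, P5 5, P6 2.
P2 has quota 34.042 (lower 34, upper 35) but receives 33 — outside the quota interval.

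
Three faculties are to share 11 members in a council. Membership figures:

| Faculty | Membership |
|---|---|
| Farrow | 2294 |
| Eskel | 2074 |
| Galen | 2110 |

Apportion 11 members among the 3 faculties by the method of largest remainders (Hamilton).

Total 6478; standard divisor 6478/11 ≈ 588.909.
Standard quotas: Farrow 3.895, Eskel 3.522, Galen 3.583.
Lower quotas: Farrow 3, Eskel 3, Galen 3 (sum 9, leaving 2 seats).
Remainders in descending order: Farrow 0.895, Galen 0.583, Eskel 0.522.
Largest remainders: Farrow, Galen receive the extra seats.

Farrow: 4; Eskel: 3; Galen: 4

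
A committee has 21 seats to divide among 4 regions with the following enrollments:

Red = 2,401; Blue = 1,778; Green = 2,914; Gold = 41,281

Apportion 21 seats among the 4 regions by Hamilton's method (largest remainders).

Red 1, Blue 1, Green 1, Gold 18

Total 48374; standard divisor 48374/21 ≈ 2303.524.
Standard quotas: Red 1.0423, Blue 0.7719, Green 1.2650, Gold 17.9208.
Lower quotas: Red 1, Blue 0, Green 1, Gold 17 (sum 19, leaving 2 seats).
Remainders in descending order: Gold 0.9208, Blue 0.7719, Green 0.2650, Red 0.0423.
The surplus seats go to Gold, Blue.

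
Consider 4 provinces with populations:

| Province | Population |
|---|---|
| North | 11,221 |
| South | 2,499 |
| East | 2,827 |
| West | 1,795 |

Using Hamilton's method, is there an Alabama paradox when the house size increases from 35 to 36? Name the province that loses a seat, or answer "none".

West

At 35 seats: North 21, South 5, East 5, West 4.
At 36 seats: North 22, South 5, East 6, West 3.
West drops from 4 to 3.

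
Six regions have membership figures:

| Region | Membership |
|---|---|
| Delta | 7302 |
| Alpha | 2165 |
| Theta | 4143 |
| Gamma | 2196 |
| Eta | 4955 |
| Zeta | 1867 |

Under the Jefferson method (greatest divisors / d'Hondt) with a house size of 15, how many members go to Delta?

5

Standard divisor 22628/15 ≈ 1508.533; standard quotas: Delta 4.840, Alpha 1.435, Theta 2.746, Gamma 1.456, Eta 3.285, Zeta 1.238.
Rounding down gives 4, 1, 2, 1, 3, 1 = 12 seats, so the divisor must be adjusted.
With modified divisor 1230: modified quotas Delta 5.937, Alpha 1.760, Theta 3.368, Gamma 1.785, Eta 4.028, Zeta 1.518.
Rounding down: Delta 5, Alpha 1, Theta 3, Gamma 1, Eta 4, Zeta 1 (total 15).
Delta receives 5.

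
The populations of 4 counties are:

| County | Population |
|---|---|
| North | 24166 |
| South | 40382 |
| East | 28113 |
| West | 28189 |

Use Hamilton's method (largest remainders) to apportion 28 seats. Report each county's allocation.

North=6, South=9, East=6, West=7

Total 120850; standard divisor 120850/28 ≈ 4316.071.
Standard quotas: North 5.5991, South 9.3562, East 6.5136, West 6.5312.
Lower quotas: North 5, South 9, East 6, West 6 (sum 26, leaving 2 seats).
Remainders in descending order: North 0.5991, West 0.5312, East 0.5136, South 0.3562.
Largest remainders: North, West receive the extra seats.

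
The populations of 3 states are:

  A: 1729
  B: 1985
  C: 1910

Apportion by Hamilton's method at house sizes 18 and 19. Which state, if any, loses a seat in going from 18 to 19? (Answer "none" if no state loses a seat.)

At 18 seats: A 6, B 6, C 6.
At 19 seats: A 6, B 7, C 6.
No state's allocation decreased.

none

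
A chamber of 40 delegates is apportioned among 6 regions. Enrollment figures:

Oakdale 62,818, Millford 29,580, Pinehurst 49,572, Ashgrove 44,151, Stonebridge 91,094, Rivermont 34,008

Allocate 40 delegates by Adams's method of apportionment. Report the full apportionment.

Oakdale 8; Millford 4; Pinehurst 6; Ashgrove 6; Stonebridge 11; Rivermont 5

Standard divisor 311223/40 ≈ 7780.575; standard quotas: Oakdale 8.074, Millford 3.802, Pinehurst 6.371, Ashgrove 5.675, Stonebridge 11.708, Rivermont 4.371.
Rounding up gives 9, 4, 7, 6, 12, 5 = 43 seats, so the divisor must be adjusted.
With modified divisor 8400: modified quotas Oakdale 7.478, Millford 3.521, Pinehurst 5.901, Ashgrove 5.256, Stonebridge 10.845, Rivermont 4.049.
Rounding up: Oakdale 8, Millford 4, Pinehurst 6, Ashgrove 6, Stonebridge 11, Rivermont 5 (total 40).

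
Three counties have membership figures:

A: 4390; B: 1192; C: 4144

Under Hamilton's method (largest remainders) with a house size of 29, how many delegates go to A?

Total 9726; standard divisor 9726/29 ≈ 335.379.
Standard quotas: A 13.090, B 3.554, C 12.356.
Lower quotas: A 13, B 3, C 12 (sum 28, leaving 1 seat).
Remainders in descending order: B 0.554, C 0.356, A 0.090.
The surplus seat goes to B.
A receives 13.

13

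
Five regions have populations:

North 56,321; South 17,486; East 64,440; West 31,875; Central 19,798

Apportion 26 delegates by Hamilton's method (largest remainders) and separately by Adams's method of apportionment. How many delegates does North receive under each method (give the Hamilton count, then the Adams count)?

Hamilton: North 8, South 2, East 9, West 4, Central 3.
Adams: North 7, South 3, East 9, West 4, Central 3.
North gets 8 under Hamilton and 7 under Adams.

8 and 7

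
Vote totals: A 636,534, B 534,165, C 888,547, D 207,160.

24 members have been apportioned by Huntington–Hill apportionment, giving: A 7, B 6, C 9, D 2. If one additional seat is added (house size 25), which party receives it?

C

Priority for the next seat is population ÷ (√(s·(s+1))).
Priorities: A 85060.434, B 82423.449, C 93661.078, D 84572.716.
Highest priority: C.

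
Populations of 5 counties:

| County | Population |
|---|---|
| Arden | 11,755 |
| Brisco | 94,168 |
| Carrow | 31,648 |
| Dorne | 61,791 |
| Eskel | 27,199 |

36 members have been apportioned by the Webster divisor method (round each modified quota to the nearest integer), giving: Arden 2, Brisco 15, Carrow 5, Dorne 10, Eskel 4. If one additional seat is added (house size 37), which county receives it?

Brisco

Priority for the next seat is population ÷ (current seats + 0.5).
Priorities: Arden 4702.000, Brisco 6075.355, Carrow 5754.182, Dorne 5884.857, Eskel 6044.222.
Highest priority: Brisco.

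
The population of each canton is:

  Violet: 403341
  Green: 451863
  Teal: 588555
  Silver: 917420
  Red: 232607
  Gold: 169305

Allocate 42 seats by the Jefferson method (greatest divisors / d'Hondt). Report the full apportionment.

Violet: 6, Green: 7, Teal: 9, Silver: 15, Red: 3, Gold: 2

Standard divisor 2763091/42 ≈ 65787.881; standard quotas: Violet 6.131, Green 6.868, Teal 8.946, Silver 13.945, Red 3.536, Gold 2.573.
Rounding down gives 6, 6, 8, 13, 3, 2 = 38 seats, so the divisor must be adjusted.
With modified divisor 60000: modified quotas Violet 6.722, Green 7.531, Teal 9.809, Silver 15.290, Red 3.877, Gold 2.822.
Rounding down: Violet 6, Green 7, Teal 9, Silver 15, Red 3, Gold 2 (total 42).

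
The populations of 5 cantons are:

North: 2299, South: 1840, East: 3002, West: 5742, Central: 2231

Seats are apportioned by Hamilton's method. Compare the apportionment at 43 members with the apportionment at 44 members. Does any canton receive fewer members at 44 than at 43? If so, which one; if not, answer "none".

At 43 seats: North 7, South 5, East 9, West 16, Central 6.
At 44 seats: North 7, South 5, East 9, West 17, Central 6.
No canton's allocation decreased.

none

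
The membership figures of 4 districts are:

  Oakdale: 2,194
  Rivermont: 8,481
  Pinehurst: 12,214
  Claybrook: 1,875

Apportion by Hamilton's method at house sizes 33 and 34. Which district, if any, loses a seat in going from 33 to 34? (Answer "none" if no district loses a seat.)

At 33 seats: Oakdale 3, Rivermont 11, Pinehurst 16, Claybrook 3.
At 34 seats: Oakdale 3, Rivermont 12, Pinehurst 17, Claybrook 2.
Claybrook drops from 3 to 2.

Claybrook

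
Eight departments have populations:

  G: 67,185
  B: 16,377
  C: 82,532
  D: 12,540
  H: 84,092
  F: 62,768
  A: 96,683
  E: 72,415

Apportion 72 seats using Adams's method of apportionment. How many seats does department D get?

2

Standard divisor 494592/72 ≈ 6869.333; standard quotas: G 9.780, B 2.384, C 12.015, D 1.826, H 12.242, F 9.137, A 14.075, E 10.542.
Rounding up gives 10, 3, 13, 2, 13, 10, 15, 11 = 77 seats, so the divisor must be adjusted.
With modified divisor 7300: modified quotas G 9.203, B 2.243, C 11.306, D 1.718, H 11.519, F 8.598, A 13.244, E 9.920.
Rounding up: G 10, B 3, C 12, D 2, H 12, F 9, A 14, E 10 (total 72).
D receives 2.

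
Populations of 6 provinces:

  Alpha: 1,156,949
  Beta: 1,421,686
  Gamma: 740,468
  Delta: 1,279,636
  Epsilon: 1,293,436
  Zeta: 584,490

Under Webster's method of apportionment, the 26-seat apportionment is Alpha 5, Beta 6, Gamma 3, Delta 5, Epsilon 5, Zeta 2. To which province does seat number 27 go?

Epsilon

Priority for the next seat is population ÷ (current seats + 0.5).
Priorities: Alpha 210354.364, Beta 218720.923, Gamma 211562.286, Delta 232661.091, Epsilon 235170.182, Zeta 233796.000.
Highest priority: Epsilon.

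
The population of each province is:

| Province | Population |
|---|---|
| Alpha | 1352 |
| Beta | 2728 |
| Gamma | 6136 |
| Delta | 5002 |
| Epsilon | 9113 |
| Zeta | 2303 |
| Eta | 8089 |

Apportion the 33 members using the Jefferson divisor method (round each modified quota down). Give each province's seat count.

Alpha 1; Beta 2; Gamma 6; Delta 5; Epsilon 9; Zeta 2; Eta 8

Standard divisor 34723/33 ≈ 1052.212; standard quotas: Alpha 1.285, Beta 2.593, Gamma 5.832, Delta 4.754, Epsilon 8.661, Zeta 2.189, Eta 7.688.
Rounding down gives 1, 2, 5, 4, 8, 2, 7 = 29 seats, so the divisor must be adjusted.
With modified divisor 960: modified quotas Alpha 1.408, Beta 2.842, Gamma 6.392, Delta 5.210, Epsilon 9.493, Zeta 2.399, Eta 8.426.
Rounding down: Alpha 1, Beta 2, Gamma 6, Delta 5, Epsilon 9, Zeta 2, Eta 8 (total 33).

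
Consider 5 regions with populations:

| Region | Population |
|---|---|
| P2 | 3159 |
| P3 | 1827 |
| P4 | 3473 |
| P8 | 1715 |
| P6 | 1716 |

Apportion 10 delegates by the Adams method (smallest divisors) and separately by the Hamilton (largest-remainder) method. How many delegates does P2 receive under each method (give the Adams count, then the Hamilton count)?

2 and 3

Adams: P2 2, P3 2, P4 3, P8 1, P6 2.
Hamilton: P2 3, P3 2, P4 3, P8 1, P6 1.
P2 gets 2 under Adams and 3 under Hamilton.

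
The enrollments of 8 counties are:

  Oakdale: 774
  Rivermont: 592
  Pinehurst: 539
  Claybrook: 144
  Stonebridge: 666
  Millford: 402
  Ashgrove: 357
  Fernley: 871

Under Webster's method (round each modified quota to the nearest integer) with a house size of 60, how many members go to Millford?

Standard divisor 4345/60 ≈ 72.417; standard quotas: Oakdale 10.688, Rivermont 8.175, Pinehurst 7.443, Claybrook 1.988, Stonebridge 9.197, Millford 5.551, Ashgrove 4.930, Fernley 12.028.
Rounding to the nearest integer gives Oakdale 11, Rivermont 8, Pinehurst 7, Claybrook 2, Stonebridge 9, Millford 6, Ashgrove 5, Fernley 12 — total 60, matching the house size, so no adjustment is needed.
Millford receives 6.

6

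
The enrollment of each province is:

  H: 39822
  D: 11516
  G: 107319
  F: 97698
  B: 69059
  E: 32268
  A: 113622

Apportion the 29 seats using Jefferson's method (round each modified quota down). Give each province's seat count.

H: 2, D: 0, G: 7, F: 6, B: 4, E: 2, A: 8

Standard divisor 471304/29 ≈ 16251.862; standard quotas: H 2.450, D 0.709, G 6.603, F 6.011, B 4.249, E 1.985, A 6.991.
Rounding down gives 2, 0, 6, 6, 4, 1, 6 = 25 seats, so the divisor must be adjusted.
With modified divisor 14100: modified quotas H 2.824, D 0.817, G 7.611, F 6.929, B 4.898, E 2.289, A 8.058.
Rounding down: H 2, D 0, G 7, F 6, B 4, E 2, A 8 (total 29).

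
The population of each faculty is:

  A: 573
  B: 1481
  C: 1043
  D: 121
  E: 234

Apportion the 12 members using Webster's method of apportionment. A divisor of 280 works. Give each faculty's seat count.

A 2; B 5; C 4; D 0; E 1

With modified divisor 280: modified quotas A 2.046, B 5.289, C 3.725, D 0.432, E 0.836.
Rounding to the nearest integer: A 2, B 5, C 4, D 0, E 1 (total 12).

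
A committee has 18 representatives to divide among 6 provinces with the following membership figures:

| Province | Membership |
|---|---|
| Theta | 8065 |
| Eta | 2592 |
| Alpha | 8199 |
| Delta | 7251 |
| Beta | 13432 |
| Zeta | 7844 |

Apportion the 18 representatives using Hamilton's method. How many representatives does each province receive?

Theta: 3; Eta: 1; Alpha: 3; Delta: 3; Beta: 5; Zeta: 3

Total 47383; standard divisor 47383/18 ≈ 2632.389.
Standard quotas: Theta 3.0638, Eta 0.9847, Alpha 3.1147, Delta 2.7545, Beta 5.1026, Zeta 2.9798.
Lower quotas: Theta 3, Eta 0, Alpha 3, Delta 2, Beta 5, Zeta 2 (sum 15, leaving 3 seats).
Remainders in descending order: Eta 0.9847, Zeta 0.9798, Delta 0.7545, Alpha 0.1147, Beta 0.1026, Theta 0.0638.
The surplus seats go to Eta, Zeta, Delta.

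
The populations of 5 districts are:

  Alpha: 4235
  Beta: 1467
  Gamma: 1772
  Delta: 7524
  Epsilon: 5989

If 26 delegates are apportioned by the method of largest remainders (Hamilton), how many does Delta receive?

Total 20987; standard divisor 20987/26 ≈ 807.192.
Standard quotas: Alpha 5.2466, Beta 1.8174, Gamma 2.1953, Delta 9.3212, Epsilon 7.4195.
Lower quotas: Alpha 5, Beta 1, Gamma 2, Delta 9, Epsilon 7 (sum 24, leaving 2 seats).
Remainders in descending order: Beta 0.8174, Epsilon 0.4195, Delta 0.3212, Alpha 0.2466, Gamma 0.1953.
Largest remainders: Beta, Epsilon receive the extra seats.
Delta receives 9.

9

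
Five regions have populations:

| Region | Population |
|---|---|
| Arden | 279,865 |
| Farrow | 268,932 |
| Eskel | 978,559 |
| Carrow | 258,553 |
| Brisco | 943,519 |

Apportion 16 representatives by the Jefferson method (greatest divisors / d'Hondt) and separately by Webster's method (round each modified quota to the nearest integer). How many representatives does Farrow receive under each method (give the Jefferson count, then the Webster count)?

Jefferson: Arden 2, Farrow 1, Eskel 6, Carrow 1, Brisco 6.
Webster: Arden 2, Farrow 2, Eskel 6, Carrow 1, Brisco 5.
Farrow gets 1 under Jefferson and 2 under Webster.

1 and 2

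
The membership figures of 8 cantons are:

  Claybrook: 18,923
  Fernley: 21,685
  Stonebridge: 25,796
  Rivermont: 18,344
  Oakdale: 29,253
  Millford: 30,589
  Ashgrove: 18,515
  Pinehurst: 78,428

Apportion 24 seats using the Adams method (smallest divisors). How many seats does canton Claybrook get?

2

Standard divisor 241533/24 ≈ 10063.875; standard quotas: Claybrook 1.880, Fernley 2.155, Stonebridge 2.563, Rivermont 1.823, Oakdale 2.907, Millford 3.039, Ashgrove 1.840, Pinehurst 7.793.
Rounding up gives 2, 3, 3, 2, 3, 4, 2, 8 = 27 seats, so the divisor must be adjusted.
With modified divisor 12100: modified quotas Claybrook 1.564, Fernley 1.792, Stonebridge 2.132, Rivermont 1.516, Oakdale 2.418, Millford 2.528, Ashgrove 1.530, Pinehurst 6.482.
Rounding up: Claybrook 2, Fernley 2, Stonebridge 3, Rivermont 2, Oakdale 3, Millford 3, Ashgrove 2, Pinehurst 7 (total 24).
Claybrook receives 2.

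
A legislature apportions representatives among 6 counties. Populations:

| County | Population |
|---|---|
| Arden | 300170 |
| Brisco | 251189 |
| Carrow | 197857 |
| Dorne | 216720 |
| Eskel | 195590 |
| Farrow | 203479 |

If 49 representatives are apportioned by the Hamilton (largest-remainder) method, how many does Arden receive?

The standard divisor is 1365005/49 ≈ 27857.245.
Standard quotas: Arden 10.7753, Brisco 9.0170, Carrow 7.1025, Dorne 7.7797, Eskel 7.0212, Farrow 7.3043.
Lower quotas: Arden 10, Brisco 9, Carrow 7, Dorne 7, Eskel 7, Farrow 7 (sum 47, leaving 2 seats).
Remainders in descending order: Dorne 0.7797, Arden 0.7753, Farrow 0.3043, Carrow 0.1025, Eskel 0.0212, Brisco 0.0170.
Largest remainders: Dorne, Arden receive the extra seats.
Arden receives 11.

11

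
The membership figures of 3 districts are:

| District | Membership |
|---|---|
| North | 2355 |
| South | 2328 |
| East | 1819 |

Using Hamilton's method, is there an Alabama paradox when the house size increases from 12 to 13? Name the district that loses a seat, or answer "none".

At 12 seats: North 4, South 4, East 4.
At 13 seats: North 5, South 5, East 3.
East drops from 4 to 3.

East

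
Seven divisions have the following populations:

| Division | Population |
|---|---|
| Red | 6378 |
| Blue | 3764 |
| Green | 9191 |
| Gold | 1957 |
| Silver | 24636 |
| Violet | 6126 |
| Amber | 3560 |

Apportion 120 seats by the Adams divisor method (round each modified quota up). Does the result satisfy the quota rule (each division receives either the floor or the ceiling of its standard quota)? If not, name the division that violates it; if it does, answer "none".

Silver

Standard quotas: Red 13.762, Blue 8.122, Green 19.832, Gold 4.223, Silver 53.160, Violet 13.219, Amber 7.682.
Adams allocation: Red 14, Blue 8, Green 20, Gold 5, Silver 52, Violet 13, Amber 8.
Silver has quota 53.160 (lower 53, upper 54) but receives 52 — outside the quota interval.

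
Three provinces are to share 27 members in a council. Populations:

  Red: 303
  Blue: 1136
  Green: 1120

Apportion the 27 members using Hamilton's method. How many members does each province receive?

Red 3, Blue 12, Green 12

Standard divisor: 2559 ÷ 27 ≈ 94.778.
Standard quotas: Red 3.197, Blue 11.986, Green 11.817.
Lower quotas: Red 3, Blue 11, Green 11 (sum 25, leaving 2 seats).
Remainders in descending order: Blue 0.986, Green 0.817, Red 0.197.
Largest remainders: Blue, Green receive the extra seats.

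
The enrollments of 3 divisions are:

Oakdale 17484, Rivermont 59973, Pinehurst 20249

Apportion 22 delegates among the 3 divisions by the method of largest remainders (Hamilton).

Oakdale=4, Rivermont=13, Pinehurst=5

The standard divisor is 97706/22 ≈ 4441.182.
Standard quotas: Oakdale 3.9368, Rivermont 13.5038, Pinehurst 4.5594.
Lower quotas: Oakdale 3, Rivermont 13, Pinehurst 4 (sum 20, leaving 2 seats).
Remainders in descending order: Oakdale 0.9368, Pinehurst 0.5594, Rivermont 0.5038.
Largest remainders: Oakdale, Pinehurst receive the extra seats.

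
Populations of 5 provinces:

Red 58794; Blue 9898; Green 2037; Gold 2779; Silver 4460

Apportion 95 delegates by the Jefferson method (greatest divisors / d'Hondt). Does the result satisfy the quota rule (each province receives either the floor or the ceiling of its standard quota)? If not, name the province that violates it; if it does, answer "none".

Standard quotas: Red 71.637, Blue 12.060, Green 2.482, Gold 3.386, Silver 5.434.
Jefferson allocation: Red 73, Blue 12, Green 2, Gold 3, Silver 5.
Red has quota 71.637 (lower 71, upper 72) but receives 73 — outside the quota interval.

Red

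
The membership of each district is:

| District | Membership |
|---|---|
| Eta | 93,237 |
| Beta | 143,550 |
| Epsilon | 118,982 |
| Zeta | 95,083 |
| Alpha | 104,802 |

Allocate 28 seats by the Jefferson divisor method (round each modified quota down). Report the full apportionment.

Standard divisor 555654/28 ≈ 19844.786; standard quotas: Eta 4.698, Beta 7.234, Epsilon 5.996, Zeta 4.791, Alpha 5.281.
Rounding down gives 4, 7, 5, 4, 5 = 25 seats, so the divisor must be adjusted.
With modified divisor 18300: modified quotas Eta 5.095, Beta 7.844, Epsilon 6.502, Zeta 5.196, Alpha 5.727.
Rounding down: Eta 5, Beta 7, Epsilon 6, Zeta 5, Alpha 5 (total 28).

Eta 5, Beta 7, Epsilon 6, Zeta 5, Alpha 5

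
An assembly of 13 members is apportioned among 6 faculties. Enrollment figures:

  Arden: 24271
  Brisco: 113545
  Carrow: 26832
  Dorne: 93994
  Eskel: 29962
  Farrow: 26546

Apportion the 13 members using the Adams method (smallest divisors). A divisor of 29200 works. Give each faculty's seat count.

With modified divisor 29200: modified quotas Arden 0.831, Brisco 3.889, Carrow 0.919, Dorne 3.219, Eskel 1.026, Farrow 0.909.
Rounding up: Arden 1, Brisco 4, Carrow 1, Dorne 4, Eskel 2, Farrow 1 (total 13).

Arden: 1, Brisco: 4, Carrow: 1, Dorne: 4, Eskel: 2, Farrow: 1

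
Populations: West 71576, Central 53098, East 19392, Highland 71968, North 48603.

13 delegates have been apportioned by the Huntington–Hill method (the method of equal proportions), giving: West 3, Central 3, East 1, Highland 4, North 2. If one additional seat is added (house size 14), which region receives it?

Priority for the next seat is population ÷ (√(s·(s+1))).
Priorities: West 20662.211, Central 15328.072, East 13712.215, Highland 16092.534, North 19842.092.
Highest priority: West.

West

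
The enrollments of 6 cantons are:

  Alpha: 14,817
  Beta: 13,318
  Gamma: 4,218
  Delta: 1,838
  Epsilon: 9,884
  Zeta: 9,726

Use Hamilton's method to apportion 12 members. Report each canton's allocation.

Alpha 3; Beta 3; Gamma 1; Delta 1; Epsilon 2; Zeta 2

The standard divisor is 53801/12 ≈ 4483.417.
Standard quotas: Alpha 3.3048, Beta 2.9705, Gamma 0.9408, Delta 0.4100, Epsilon 2.2046, Zeta 2.1693.
Lower quotas: Alpha 3, Beta 2, Gamma 0, Delta 0, Epsilon 2, Zeta 2 (sum 9, leaving 3 seats).
Remainders in descending order: Beta 0.9705, Gamma 0.9408, Delta 0.4100, Alpha 0.3048, Epsilon 0.2046, Zeta 0.1693.
The surplus seats go to Beta, Gamma, Delta.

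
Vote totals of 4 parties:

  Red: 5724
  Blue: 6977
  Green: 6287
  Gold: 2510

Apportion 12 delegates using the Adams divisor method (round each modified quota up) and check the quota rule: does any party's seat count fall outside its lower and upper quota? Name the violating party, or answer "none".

none

Standard quotas: Red 3.195, Blue 3.895, Green 3.509, Gold 1.401.
Adams allocation: Red 3, Blue 4, Green 3, Gold 2.
Every allocation lies between the lower and upper quota.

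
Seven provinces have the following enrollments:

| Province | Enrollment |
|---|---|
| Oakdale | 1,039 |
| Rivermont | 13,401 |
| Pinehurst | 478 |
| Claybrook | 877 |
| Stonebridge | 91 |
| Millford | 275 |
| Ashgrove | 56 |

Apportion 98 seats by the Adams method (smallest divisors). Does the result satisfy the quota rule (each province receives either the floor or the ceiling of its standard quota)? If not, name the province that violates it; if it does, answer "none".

Standard quotas: Oakdale 6.279, Rivermont 80.983, Pinehurst 2.889, Claybrook 5.300, Stonebridge 0.550, Millford 1.662, Ashgrove 0.338.
Adams allocation: Oakdale 7, Rivermont 78, Pinehurst 3, Claybrook 6, Stonebridge 1, Millford 2, Ashgrove 1.
Rivermont has quota 80.983 (lower 80, upper 81) but receives 78 — outside the quota interval.

Rivermont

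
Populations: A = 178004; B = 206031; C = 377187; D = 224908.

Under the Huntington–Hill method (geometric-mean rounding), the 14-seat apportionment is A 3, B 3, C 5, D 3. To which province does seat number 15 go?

Priority for the next seat is population ÷ (√(s·(s+1))).
Priorities: A 51385.329, B 59476.027, C 68864.609, D 64925.347.
Highest priority: C.

C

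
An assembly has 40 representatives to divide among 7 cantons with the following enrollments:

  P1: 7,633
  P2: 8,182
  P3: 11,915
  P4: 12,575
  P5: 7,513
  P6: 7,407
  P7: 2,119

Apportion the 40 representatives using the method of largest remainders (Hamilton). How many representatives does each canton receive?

Standard divisor: 57344 ÷ 40 ≈ 1433.6.
Standard quotas: P1 5.3244, P2 5.7073, P3 8.3112, P4 8.7716, P5 5.2407, P6 5.1667, P7 1.4781.
Lower quotas: P1 5, P2 5, P3 8, P4 8, P5 5, P6 5, P7 1 (sum 37, leaving 3 seats).
Remainders in descending order: P4 0.7716, P2 0.7073, P7 0.4781, P1 0.3244, P3 0.3112, P5 0.2407, P6 0.1667.
Largest remainders: P4, P2, P7 receive the extra seats.

P1 5, P2 6, P3 8, P4 9, P5 5, P6 5, P7 2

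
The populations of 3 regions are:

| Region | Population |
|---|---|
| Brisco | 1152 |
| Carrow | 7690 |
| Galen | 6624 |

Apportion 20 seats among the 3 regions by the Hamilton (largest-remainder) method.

Total 15466; standard divisor 15466/20 ≈ 773.3.
Standard quotas: Brisco 1.4897, Carrow 9.9444, Galen 8.5659.
Lower quotas: Brisco 1, Carrow 9, Galen 8 (sum 18, leaving 2 seats).
Remainders in descending order: Carrow 0.9444, Galen 0.5659, Brisco 0.4897.
Largest remainders: Carrow, Galen receive the extra seats.

Brisco 1, Carrow 10, Galen 9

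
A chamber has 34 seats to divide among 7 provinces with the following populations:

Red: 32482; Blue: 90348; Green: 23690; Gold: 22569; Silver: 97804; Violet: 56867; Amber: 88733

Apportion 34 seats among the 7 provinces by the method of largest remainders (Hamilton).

Red 3; Blue 7; Green 2; Gold 2; Silver 8; Violet 5; Amber 7

The standard divisor is 412493/34 ≈ 12132.147.
Standard quotas: Red 2.6773, Blue 7.4470, Green 1.9527, Gold 1.8603, Silver 8.0616, Violet 4.6873, Amber 7.3139.
Lower quotas: Red 2, Blue 7, Green 1, Gold 1, Silver 8, Violet 4, Amber 7 (sum 30, leaving 4 seats).
Remainders in descending order: Green 0.9527, Gold 0.8603, Violet 0.6873, Red 0.6773, Blue 0.4470, Amber 0.3139, Silver 0.0616.
Largest remainders: Green, Gold, Violet, Red receive the extra seats.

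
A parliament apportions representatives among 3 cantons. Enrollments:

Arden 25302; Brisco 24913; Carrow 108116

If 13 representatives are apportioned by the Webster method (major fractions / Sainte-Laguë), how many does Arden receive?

2

Standard divisor 158331/13 ≈ 12179.308; standard quotas: Arden 2.077, Brisco 2.046, Carrow 8.877.
Rounding to the nearest integer gives Arden 2, Brisco 2, Carrow 9 — total 13, matching the house size, so no adjustment is needed.
Arden receives 2.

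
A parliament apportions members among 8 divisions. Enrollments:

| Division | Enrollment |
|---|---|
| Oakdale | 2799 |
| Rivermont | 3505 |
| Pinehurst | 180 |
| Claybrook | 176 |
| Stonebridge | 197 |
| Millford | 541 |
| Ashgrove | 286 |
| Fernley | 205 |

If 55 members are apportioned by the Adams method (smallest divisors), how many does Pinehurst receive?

2

Standard divisor 7889/55 ≈ 143.436; standard quotas: Oakdale 19.514, Rivermont 24.436, Pinehurst 1.255, Claybrook 1.227, Stonebridge 1.373, Millford 3.772, Ashgrove 1.994, Fernley 1.429.
Rounding up gives 20, 25, 2, 2, 2, 4, 2, 2 = 59 seats, so the divisor must be adjusted.
With modified divisor 157: modified quotas Oakdale 17.828, Rivermont 22.325, Pinehurst 1.146, Claybrook 1.121, Stonebridge 1.255, Millford 3.446, Ashgrove 1.822, Fernley 1.306.
Rounding up: Oakdale 18, Rivermont 23, Pinehurst 2, Claybrook 2, Stonebridge 2, Millford 4, Ashgrove 2, Fernley 2 (total 55).
Pinehurst receives 2.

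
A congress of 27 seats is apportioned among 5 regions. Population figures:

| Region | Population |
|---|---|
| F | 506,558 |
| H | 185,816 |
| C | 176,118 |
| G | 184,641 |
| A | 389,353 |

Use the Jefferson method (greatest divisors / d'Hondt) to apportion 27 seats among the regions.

F=10, H=3, C=3, G=3, A=8

Standard divisor 1442486/27 ≈ 53425.407; standard quotas: F 9.482, H 3.478, C 3.297, G 3.456, A 7.288.
Rounding down gives 9, 3, 3, 3, 7 = 25 seats, so the divisor must be adjusted.
With modified divisor 47600: modified quotas F 10.642, H 3.904, C 3.700, G 3.879, A 8.180.
Rounding down: F 10, H 3, C 3, G 3, A 8 (total 27).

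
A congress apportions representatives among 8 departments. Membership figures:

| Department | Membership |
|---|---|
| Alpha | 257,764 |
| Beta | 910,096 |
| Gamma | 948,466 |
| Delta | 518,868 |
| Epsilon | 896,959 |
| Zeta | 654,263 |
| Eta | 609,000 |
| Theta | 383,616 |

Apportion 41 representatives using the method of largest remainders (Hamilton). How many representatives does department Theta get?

3

The standard divisor is 5179032/41 ≈ 126317.854.
Standard quotas: Alpha 2.0406, Beta 7.2048, Gamma 7.5086, Delta 4.1076, Epsilon 7.1008, Zeta 5.1795, Eta 4.8212, Theta 3.0369.
Lower quotas: Alpha 2, Beta 7, Gamma 7, Delta 4, Epsilon 7, Zeta 5, Eta 4, Theta 3 (sum 39, leaving 2 seats).
Remainders in descending order: Eta 0.8212, Gamma 0.5086, Beta 0.2048, Zeta 0.1795, Delta 0.1076, Epsilon 0.1008, Alpha 0.0406, Theta 0.0369.
The surplus seats go to Eta, Gamma.
Theta receives 3.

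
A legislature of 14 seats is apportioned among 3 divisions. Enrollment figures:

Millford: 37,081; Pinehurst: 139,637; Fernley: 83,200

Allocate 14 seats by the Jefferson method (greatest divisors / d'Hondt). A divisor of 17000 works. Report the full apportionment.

Millford 2, Pinehurst 8, Fernley 4

With modified divisor 17000: modified quotas Millford 2.181, Pinehurst 8.214, Fernley 4.894.
Rounding down: Millford 2, Pinehurst 8, Fernley 4 (total 14).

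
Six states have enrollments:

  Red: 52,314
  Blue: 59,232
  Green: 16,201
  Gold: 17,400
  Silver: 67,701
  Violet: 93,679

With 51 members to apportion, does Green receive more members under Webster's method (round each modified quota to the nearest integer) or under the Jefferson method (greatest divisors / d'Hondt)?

Webster

Webster: Red 9, Blue 10, Green 3, Gold 3, Silver 11, Violet 15.
Jefferson: Red 9, Blue 10, Green 2, Gold 3, Silver 11, Violet 16.
Green gets 3 under Webster and 2 under Jefferson.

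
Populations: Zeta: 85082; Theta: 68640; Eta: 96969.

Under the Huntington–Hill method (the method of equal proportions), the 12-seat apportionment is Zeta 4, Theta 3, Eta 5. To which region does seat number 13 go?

Priority for the next seat is population ÷ (√(s·(s+1))).
Priorities: Zeta 19024.914, Theta 19814.661, Eta 17704.036.
Highest priority: Theta.

Theta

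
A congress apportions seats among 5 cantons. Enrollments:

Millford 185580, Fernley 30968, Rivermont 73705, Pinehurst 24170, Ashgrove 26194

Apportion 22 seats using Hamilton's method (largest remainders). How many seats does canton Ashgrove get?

2

Standard divisor: 340617 ÷ 22 ≈ 15482.591.
Standard quotas: Millford 11.9864, Fernley 2.0002, Rivermont 4.7605, Pinehurst 1.5611, Ashgrove 1.6918.
Lower quotas: Millford 11, Fernley 2, Rivermont 4, Pinehurst 1, Ashgrove 1 (sum 19, leaving 3 seats).
Remainders in descending order: Millford 0.9864, Rivermont 0.7605, Ashgrove 0.6918, Pinehurst 0.5611, Fernley 0.0002.
Largest remainders: Millford, Rivermont, Ashgrove receive the extra seats.
Ashgrove receives 2.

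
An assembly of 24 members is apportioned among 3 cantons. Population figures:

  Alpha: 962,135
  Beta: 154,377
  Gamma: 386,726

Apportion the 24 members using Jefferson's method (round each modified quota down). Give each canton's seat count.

Standard divisor 1503238/24 ≈ 62634.917; standard quotas: Alpha 15.361, Beta 2.465, Gamma 6.174.
Rounding down gives 15, 2, 6 = 23 seats, so the divisor must be adjusted.
With modified divisor 58400: modified quotas Alpha 16.475, Beta 2.643, Gamma 6.622.
Rounding down: Alpha 16, Beta 2, Gamma 6 (total 24).

Alpha 16; Beta 2; Gamma 6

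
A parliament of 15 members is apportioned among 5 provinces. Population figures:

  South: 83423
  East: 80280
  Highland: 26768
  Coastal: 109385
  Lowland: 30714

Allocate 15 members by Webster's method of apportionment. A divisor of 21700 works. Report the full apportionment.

With modified divisor 21700: modified quotas South 3.844, East 3.700, Highland 1.234, Coastal 5.041, Lowland 1.415.
Rounding to the nearest integer: South 4, East 4, Highland 1, Coastal 5, Lowland 1 (total 15).

South 4; East 4; Highland 1; Coastal 5; Lowland 1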